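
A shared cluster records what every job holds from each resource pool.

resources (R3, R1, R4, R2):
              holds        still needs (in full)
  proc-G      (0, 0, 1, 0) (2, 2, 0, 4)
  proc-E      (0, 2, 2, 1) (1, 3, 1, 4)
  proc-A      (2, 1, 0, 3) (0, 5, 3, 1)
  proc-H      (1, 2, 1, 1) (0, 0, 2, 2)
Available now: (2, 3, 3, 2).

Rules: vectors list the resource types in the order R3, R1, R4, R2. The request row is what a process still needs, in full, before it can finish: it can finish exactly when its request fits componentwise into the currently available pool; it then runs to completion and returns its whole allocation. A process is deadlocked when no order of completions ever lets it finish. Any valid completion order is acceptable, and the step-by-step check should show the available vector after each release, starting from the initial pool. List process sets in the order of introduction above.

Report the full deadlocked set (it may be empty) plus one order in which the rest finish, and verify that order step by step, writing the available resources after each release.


Nothing here is deadlocked.
Key observation: no deadlock: proc-H fits now, and the freed resources carry the rest through.
One completion order for the rest: proc-H, proc-A, proc-E, proc-G. Check, step by step:
  pool = (2, 3, 3, 2)
  proc-H needs (0, 0, 2, 2) <= (2, 3, 3, 2) -> finishes; pool += (1, 2, 1, 1) = (3, 5, 4, 3)
  proc-A needs (0, 5, 3, 1) <= (3, 5, 4, 3) -> finishes; pool += (2, 1, 0, 3) = (5, 6, 4, 6)
  proc-E needs (1, 3, 1, 4) <= (5, 6, 4, 6) -> finishes; pool += (0, 2, 2, 1) = (5, 8, 6, 7)
  proc-G needs (2, 2, 0, 4) <= (5, 8, 6, 7) -> finishes; pool += (0, 0, 1, 0) = (5, 8, 7, 7)


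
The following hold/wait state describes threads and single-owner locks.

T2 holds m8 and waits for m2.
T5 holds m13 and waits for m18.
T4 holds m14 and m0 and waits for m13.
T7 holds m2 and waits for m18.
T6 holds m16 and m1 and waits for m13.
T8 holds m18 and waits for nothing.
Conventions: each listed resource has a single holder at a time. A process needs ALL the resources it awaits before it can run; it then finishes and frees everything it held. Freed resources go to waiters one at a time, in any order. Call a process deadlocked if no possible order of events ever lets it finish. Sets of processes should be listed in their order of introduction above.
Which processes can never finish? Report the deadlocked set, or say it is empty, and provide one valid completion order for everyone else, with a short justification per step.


No process is deadlocked.
Key observation: no waiting chain loops back on itself — every chain ends at a process that waits on nothing, so everyone eventually runs.
The rest can finish in the order T8, T7, T2, T5, T4, T6.
Verifying each step:
  T8 waits on nothing -> runs at once and releases m18
  run T7 (all its waits — m18 — are resolved); releases m2
  run T2 (all its waits — m2 — are resolved); releases m8
  run T5 (all its waits — m18 — are resolved); releases m13
  run T4 (all its waits — m13 — are resolved); releases m14 and m0
  run T6 (all its waits — m13 — are resolved); releases m16 and m1


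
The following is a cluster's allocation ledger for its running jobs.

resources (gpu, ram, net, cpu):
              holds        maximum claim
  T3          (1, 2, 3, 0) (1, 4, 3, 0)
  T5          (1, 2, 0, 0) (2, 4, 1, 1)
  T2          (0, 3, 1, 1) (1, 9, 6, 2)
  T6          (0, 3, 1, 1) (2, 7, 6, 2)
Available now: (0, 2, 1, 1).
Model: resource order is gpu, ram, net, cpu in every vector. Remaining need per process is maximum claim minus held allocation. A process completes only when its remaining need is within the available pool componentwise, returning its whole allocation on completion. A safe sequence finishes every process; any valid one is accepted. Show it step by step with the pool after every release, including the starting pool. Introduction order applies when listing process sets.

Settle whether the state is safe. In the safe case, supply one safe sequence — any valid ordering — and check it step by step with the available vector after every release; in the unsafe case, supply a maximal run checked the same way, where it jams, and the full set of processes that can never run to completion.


UNSAFE.
Key observation: T3, T5 can finish, but then (2, 6, 4, 1) is all there is, and the blocked group's net demands exceed it.
The run T3, T5 cannot be extended any further. Walking it through:
  pool = (0, 2, 1, 1)
  T3 needs (0, 2, 0, 0) <= (0, 2, 1, 1) -> finishes; pool += (1, 2, 3, 0) = (1, 4, 4, 1)
  T5 needs (1, 2, 1, 1) <= (1, 4, 4, 1) -> finishes; pool += (1, 2, 0, 0) = (2, 6, 4, 1)
  blocked: T2 wants (1, 6, 5, 1), pool (2, 6, 4, 1) — not enough net
  blocked: T6 wants (2, 4, 5, 1), pool (2, 6, 4, 1) — not enough net
Permanently blocked: T2 and T6.


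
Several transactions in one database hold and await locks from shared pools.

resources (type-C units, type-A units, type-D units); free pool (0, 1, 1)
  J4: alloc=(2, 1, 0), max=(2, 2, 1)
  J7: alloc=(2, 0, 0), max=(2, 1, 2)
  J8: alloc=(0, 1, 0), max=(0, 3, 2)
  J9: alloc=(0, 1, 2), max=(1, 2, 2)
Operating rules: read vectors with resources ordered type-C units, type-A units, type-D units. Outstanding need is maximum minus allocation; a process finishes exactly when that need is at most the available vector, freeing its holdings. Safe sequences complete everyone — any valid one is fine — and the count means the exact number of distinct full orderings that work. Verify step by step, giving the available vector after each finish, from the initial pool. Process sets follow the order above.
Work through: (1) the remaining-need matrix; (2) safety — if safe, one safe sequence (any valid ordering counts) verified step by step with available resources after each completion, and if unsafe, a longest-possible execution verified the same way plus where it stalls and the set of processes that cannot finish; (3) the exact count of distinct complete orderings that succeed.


(1) Outstanding need per process (order type-C units, type-A units, type-D units):
  J4: (0, 1, 1)
  J7: (0, 1, 2)
  J8: (0, 2, 2)
  J9: (1, 1, 0)
(2) The state is SAFE; one workable sequence: J4, J9, J8, J7.
Key observation: J4 marks the first exact bind of the order: its need (0, 1, 1) fits the free (0, 1, 1) with zero slack on a requested resource.
Step-by-step check:
  pool = (0, 1, 1)
  J4 needs (0, 1, 1) <= (0, 1, 1) -> finishes; pool += (2, 1, 0) = (2, 2, 1)
  J9 needs (1, 1, 0) <= (2, 2, 1) -> finishes; pool += (0, 1, 2) = (2, 3, 3)
  J8 needs (0, 2, 2) <= (2, 3, 3) -> finishes; pool += (0, 1, 0) = (2, 4, 3)
  J7 needs (0, 1, 2) <= (2, 4, 3) -> finishes; pool += (2, 0, 0) = (4, 4, 3)
(3) Exactly 2 of the possible complete orderings are safe sequences.


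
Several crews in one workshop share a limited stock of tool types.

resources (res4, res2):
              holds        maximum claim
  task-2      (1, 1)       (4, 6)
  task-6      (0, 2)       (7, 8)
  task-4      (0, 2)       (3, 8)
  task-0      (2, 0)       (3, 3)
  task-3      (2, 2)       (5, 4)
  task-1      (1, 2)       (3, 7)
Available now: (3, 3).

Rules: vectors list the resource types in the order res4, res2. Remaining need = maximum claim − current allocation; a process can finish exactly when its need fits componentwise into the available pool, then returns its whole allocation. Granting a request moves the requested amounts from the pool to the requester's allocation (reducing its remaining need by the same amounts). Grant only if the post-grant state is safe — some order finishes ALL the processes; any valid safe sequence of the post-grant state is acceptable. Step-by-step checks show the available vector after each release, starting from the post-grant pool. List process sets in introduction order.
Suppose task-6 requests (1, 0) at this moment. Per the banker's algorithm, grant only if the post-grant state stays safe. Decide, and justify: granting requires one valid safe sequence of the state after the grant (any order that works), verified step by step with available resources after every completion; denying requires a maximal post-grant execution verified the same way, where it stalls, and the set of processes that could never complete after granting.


GRANT: granting preserves safety; a valid post-grant sequence is task-0, task-3, task-2, task-6, task-4, task-1.
Key observation: the transfer keeps a workable pool ((2, 3)); task-0 starts the safe sequence.
Step-by-step check of the post-grant state:
  pool = (2, 3)
  task-0 needs (1, 3) <= (2, 3) -> finishes; pool += (2, 0) = (4, 3)
  task-3 needs (3, 2) <= (4, 3) -> finishes; pool += (2, 2) = (6, 5)
  task-2 needs (3, 5) <= (6, 5) -> finishes; pool += (1, 1) = (7, 6)
  task-6 needs (6, 6) <= (7, 6) -> finishes; pool += (1, 2) = (8, 8)
  task-4 needs (3, 6) <= (8, 8) -> finishes; pool += (0, 2) = (8, 10)
  task-1 needs (2, 5) <= (8, 10) -> finishes; pool += (1, 2) = (9, 12)


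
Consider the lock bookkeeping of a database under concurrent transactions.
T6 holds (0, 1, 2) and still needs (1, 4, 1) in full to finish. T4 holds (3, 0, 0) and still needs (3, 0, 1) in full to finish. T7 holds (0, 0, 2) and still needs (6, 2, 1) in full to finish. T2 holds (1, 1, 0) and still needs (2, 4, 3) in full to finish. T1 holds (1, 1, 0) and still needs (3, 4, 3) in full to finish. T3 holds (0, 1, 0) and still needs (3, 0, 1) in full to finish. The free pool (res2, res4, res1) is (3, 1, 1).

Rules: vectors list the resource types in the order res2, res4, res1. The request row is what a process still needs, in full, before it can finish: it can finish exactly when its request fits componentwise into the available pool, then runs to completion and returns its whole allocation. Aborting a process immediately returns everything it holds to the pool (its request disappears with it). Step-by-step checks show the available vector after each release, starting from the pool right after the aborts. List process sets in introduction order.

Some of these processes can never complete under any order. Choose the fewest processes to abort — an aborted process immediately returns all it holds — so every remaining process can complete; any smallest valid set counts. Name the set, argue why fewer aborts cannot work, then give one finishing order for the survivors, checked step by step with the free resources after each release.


The answer: abort T6 and T1.
Key observation: T2 could never have finished before the abort; with (1, 2, 2) returned by T6 and T1, it fits at step 2.
Why nothing smaller works — every single abort fails: T6 alone leaves T2 blocked (short on res4); T4 alone leaves T6 blocked (short on res4); T7 alone leaves T6 blocked (short on res4); T2 alone leaves T6 blocked (short on res4); T1 alone leaves T6 blocked (short on res4); T3 alone leaves T6 blocked (short on res4).
Survivors finish in the order: T3, T2, T4, T7. Step-by-step check (pool after the aborts first):
  pool = (4, 3, 3)
  T3: need (3, 0, 1) fits (4, 3, 3); releases (0, 1, 0), pool now (4, 4, 3)
  T2: need (2, 4, 3) fits (4, 4, 3); releases (1, 1, 0), pool now (5, 5, 3)
  T4: need (3, 0, 1) fits (5, 5, 3); releases (3, 0, 0), pool now (8, 5, 3)
  T7: need (6, 2, 1) fits (8, 5, 3); releases (0, 0, 2), pool now (8, 5, 5)


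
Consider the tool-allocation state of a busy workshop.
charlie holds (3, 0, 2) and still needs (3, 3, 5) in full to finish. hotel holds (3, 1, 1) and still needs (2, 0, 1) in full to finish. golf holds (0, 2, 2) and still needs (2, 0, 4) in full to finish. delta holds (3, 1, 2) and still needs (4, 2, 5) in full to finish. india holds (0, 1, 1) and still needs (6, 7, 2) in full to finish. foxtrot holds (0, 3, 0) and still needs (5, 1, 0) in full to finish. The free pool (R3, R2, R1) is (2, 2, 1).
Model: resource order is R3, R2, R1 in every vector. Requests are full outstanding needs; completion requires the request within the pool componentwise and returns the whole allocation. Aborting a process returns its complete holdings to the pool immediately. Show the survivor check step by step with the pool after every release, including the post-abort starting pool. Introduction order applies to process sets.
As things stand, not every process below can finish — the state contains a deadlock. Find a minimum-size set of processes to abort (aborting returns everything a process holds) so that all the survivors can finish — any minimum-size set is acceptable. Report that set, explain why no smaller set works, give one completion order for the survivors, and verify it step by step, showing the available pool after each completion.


The answer: abort charlie.
Key observation: golf was stuck for good until charlie gave back (3, 0, 2); in the order shown it finishes at step 2.
Minimality: the empty abort set fails — the state is deadlocked as it stands.
One survivor order: hotel, golf, delta, foxtrot, india. Check, step by step (post-abort pool first):
  pool = (5, 2, 3)
  hotel needs (2, 0, 1) <= (5, 2, 3) -> finishes; pool += (3, 1, 1) = (8, 3, 4)
  golf needs (2, 0, 4) <= (8, 3, 4) -> finishes; pool += (0, 2, 2) = (8, 5, 6)
  delta needs (4, 2, 5) <= (8, 5, 6) -> finishes; pool += (3, 1, 2) = (11, 6, 8)
  foxtrot needs (5, 1, 0) <= (11, 6, 8) -> finishes; pool += (0, 3, 0) = (11, 9, 8)
  india needs (6, 7, 2) <= (11, 9, 8) -> finishes; pool += (0, 1, 1) = (11, 10, 9)


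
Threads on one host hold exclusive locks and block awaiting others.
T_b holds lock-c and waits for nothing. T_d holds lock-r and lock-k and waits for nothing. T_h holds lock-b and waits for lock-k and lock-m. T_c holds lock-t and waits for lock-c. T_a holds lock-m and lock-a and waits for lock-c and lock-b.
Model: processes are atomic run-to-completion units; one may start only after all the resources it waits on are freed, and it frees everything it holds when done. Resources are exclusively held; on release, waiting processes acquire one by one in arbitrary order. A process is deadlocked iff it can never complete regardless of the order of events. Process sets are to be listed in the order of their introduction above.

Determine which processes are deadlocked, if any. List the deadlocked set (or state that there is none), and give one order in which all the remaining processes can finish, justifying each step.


Deadlocked: T_h and T_a.
Key observation: nobody on the ring T_h -> T_a -> T_h can start until another member finishes, which never happens; no other process is dragged down with it.
The rest can finish in the order T_b, T_d, T_c.
Step-by-step check:
  T_b: no waits; runs immediately, freeing lock-c
  T_d: no waits; runs immediately, freeing lock-r and lock-k
  T_c: everything it awaited (lock-c) is free; runs, freeing lock-t


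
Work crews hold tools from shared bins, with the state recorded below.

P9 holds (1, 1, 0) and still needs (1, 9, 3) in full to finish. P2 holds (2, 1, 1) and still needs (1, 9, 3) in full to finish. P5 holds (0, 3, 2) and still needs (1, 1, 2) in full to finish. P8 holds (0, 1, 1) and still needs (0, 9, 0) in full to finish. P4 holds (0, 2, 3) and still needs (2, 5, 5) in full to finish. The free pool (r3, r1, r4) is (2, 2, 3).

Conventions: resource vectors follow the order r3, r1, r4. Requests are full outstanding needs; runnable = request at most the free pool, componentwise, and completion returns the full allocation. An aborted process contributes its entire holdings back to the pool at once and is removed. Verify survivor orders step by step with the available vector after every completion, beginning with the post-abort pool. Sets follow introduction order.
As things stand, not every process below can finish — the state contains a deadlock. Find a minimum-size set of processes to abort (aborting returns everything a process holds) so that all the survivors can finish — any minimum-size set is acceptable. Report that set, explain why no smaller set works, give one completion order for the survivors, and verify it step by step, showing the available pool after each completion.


Minimum abort set: P9 and P8.
Key observation: P2 had no path to completion before; after the abort of P9 and P8 ((1, 2, 1) returned), step 3 is where it fits.
No one abort is enough; case by case: P9 alone leaves P2 blocked (short on r1); P2 alone leaves P9 blocked (short on r1); P5 alone leaves P9 blocked (short on r1); P8 alone leaves P9 blocked (short on r1); P4 alone leaves P9 blocked (short on r1).
One survivor order: P5, P4, P2. Walking it through (post-abort pool first):
  pool = (3, 4, 4)
  P5 needs (1, 1, 2) <= (3, 4, 4) -> finishes; pool += (0, 3, 2) = (3, 7, 6)
  P4 needs (2, 5, 5) <= (3, 7, 6) -> finishes; pool += (0, 2, 3) = (3, 9, 9)
  P2 needs (1, 9, 3) <= (3, 9, 9) -> finishes; pool += (2, 1, 1) = (5, 10, 10)


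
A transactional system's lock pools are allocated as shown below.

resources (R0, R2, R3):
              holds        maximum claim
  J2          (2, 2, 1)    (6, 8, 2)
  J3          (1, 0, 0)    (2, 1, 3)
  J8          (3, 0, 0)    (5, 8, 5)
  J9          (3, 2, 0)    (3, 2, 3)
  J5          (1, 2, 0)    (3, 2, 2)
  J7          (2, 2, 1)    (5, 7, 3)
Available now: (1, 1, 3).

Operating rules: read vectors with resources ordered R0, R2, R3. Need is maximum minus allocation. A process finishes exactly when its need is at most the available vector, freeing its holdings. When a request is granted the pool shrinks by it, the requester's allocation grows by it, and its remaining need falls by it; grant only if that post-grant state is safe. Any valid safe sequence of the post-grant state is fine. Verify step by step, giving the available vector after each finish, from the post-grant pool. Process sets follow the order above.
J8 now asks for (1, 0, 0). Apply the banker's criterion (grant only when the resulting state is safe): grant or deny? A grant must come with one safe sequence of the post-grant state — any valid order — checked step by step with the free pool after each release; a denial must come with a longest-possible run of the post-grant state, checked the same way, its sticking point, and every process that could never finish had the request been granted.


GRANT: granting preserves safety; a valid post-grant sequence is J9, J5, J7, J2, J3, J8.
Key observation: even at the reduced pool (0, 1, 3), J9 fits immediately, so safety survives the grant.
Step-by-step check of the post-grant state:
  pool = (0, 1, 3)
  run J9 (needs (0, 0, 3), free (0, 1, 3)); after release of (3, 2, 0) the pool is (3, 3, 3)
  run J5 (needs (2, 0, 2), free (3, 3, 3)); after release of (1, 2, 0) the pool is (4, 5, 3)
  run J7 (needs (3, 5, 2), free (4, 5, 3)); after release of (2, 2, 1) the pool is (6, 7, 4)
  run J2 (needs (4, 6, 1), free (6, 7, 4)); after release of (2, 2, 1) the pool is (8, 9, 5)
  run J3 (needs (1, 1, 3), free (8, 9, 5)); after release of (1, 0, 0) the pool is (9, 9, 5)
  run J8 (needs (1, 8, 5), free (9, 9, 5)); after release of (4, 0, 0) the pool is (13, 9, 5)


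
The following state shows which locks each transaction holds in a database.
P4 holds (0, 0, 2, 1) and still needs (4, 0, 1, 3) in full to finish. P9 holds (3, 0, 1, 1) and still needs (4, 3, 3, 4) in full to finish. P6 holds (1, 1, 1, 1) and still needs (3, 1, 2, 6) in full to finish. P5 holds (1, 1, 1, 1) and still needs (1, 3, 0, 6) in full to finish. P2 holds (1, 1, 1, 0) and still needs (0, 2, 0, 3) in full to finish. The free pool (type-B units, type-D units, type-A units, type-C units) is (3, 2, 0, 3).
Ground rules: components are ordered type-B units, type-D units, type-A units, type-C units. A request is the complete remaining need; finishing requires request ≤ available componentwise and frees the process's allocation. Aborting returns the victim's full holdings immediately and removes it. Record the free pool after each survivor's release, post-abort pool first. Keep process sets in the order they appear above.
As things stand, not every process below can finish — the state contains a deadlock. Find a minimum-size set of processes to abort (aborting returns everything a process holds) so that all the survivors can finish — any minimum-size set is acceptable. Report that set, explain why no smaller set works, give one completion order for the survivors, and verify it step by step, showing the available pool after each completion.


The answer: abort P6.
Key observation: the deadlocked P5 becomes finishable only because P6 released (1, 1, 1, 1); it completes at step 4 below.
No smaller set exists: with zero aborts the deadlock remains.
The survivors complete as P4, P9, P2, P5. Verifying each step (starting from the post-abort pool):
  pool = (4, 3, 1, 4)
  P4: need (4, 0, 1, 3) fits (4, 3, 1, 4); releases (0, 0, 2, 1), pool now (4, 3, 3, 5)
  P9: need (4, 3, 3, 4) fits (4, 3, 3, 5); releases (3, 0, 1, 1), pool now (7, 3, 4, 6)
  P2: need (0, 2, 0, 3) fits (7, 3, 4, 6); releases (1, 1, 1, 0), pool now (8, 4, 5, 6)
  P5: need (1, 3, 0, 6) fits (8, 4, 5, 6); releases (1, 1, 1, 1), pool now (9, 5, 6, 7)


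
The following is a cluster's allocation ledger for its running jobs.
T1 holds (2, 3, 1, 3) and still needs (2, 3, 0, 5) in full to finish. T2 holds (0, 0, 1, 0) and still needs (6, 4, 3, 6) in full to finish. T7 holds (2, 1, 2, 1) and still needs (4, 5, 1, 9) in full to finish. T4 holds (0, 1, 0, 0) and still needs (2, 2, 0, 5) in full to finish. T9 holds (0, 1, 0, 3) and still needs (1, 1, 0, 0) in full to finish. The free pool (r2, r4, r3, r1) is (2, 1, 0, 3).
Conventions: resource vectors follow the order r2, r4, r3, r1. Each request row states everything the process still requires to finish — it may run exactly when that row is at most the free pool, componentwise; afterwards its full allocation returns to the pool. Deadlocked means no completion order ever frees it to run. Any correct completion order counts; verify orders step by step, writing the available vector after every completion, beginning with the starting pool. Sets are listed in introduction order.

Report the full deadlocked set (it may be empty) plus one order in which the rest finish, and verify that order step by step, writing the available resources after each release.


No process is deadlocked.
Key observation: no deadlock: T9 fits now, and the freed resources carry the rest through.
The rest can finish in the order T9, T4, T1, T7, T2. Check, step by step:
  pool = (2, 1, 0, 3)
  T9 needs (1, 1, 0, 0) <= (2, 1, 0, 3) -> finishes; pool += (0, 1, 0, 3) = (2, 2, 0, 6)
  T4 needs (2, 2, 0, 5) <= (2, 2, 0, 6) -> finishes; pool += (0, 1, 0, 0) = (2, 3, 0, 6)
  T1 needs (2, 3, 0, 5) <= (2, 3, 0, 6) -> finishes; pool += (2, 3, 1, 3) = (4, 6, 1, 9)
  T7 needs (4, 5, 1, 9) <= (4, 6, 1, 9) -> finishes; pool += (2, 1, 2, 1) = (6, 7, 3, 10)
  T2 needs (6, 4, 3, 6) <= (6, 7, 3, 10) -> finishes; pool += (0, 0, 1, 0) = (6, 7, 4, 10)


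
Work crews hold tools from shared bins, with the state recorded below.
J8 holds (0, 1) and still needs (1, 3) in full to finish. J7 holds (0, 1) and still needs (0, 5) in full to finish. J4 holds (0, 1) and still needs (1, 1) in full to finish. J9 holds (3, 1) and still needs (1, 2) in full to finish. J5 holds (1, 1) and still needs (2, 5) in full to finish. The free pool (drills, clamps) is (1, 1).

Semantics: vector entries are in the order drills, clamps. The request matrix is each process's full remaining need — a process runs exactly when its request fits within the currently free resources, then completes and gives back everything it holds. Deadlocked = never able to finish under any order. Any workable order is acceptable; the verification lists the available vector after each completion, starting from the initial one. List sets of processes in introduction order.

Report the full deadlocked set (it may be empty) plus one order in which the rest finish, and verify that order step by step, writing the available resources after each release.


Deadlocked: J7 and J5.
Key observation: J4, J9, J8 can finish, but then (4, 4) is all there is, and the blocked group's clamps demands exceed it.
One completion order for the rest: J4, J9, J8. Step-by-step check:
  pool = (1, 1)
  J4: need (1, 1) fits (1, 1); releases (0, 1), pool now (1, 2)
  J9: need (1, 2) fits (1, 2); releases (3, 1), pool now (4, 3)
  J8: need (1, 3) fits (4, 3); releases (0, 1), pool now (4, 4)
None of the blocked processes ever fits:
  J7 cannot run: need (0, 5) vs free (4, 4) (insufficient clamps)
  J5 cannot run: need (2, 5) vs free (4, 4) (insufficient clamps)


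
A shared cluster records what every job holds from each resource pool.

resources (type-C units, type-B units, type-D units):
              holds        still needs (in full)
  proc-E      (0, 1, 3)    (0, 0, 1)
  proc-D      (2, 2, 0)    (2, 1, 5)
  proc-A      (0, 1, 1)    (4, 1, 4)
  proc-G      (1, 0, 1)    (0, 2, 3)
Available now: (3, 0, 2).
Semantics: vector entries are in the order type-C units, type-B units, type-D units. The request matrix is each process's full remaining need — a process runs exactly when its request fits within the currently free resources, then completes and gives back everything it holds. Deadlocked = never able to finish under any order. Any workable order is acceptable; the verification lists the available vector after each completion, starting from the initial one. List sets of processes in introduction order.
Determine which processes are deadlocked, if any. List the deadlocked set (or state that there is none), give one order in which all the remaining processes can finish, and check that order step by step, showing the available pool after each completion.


The deadlocked set is empty.
Key observation: the pool covers proc-E at once, and every later process fits after earlier releases.
One completion order for the rest: proc-E, proc-D, proc-A, proc-G. Verifying each step:
  pool = (3, 0, 2)
  proc-E: need (0, 0, 1) fits (3, 0, 2); releases (0, 1, 3), pool now (3, 1, 5)
  proc-D: need (2, 1, 5) fits (3, 1, 5); releases (2, 2, 0), pool now (5, 3, 5)
  proc-A: need (4, 1, 4) fits (5, 3, 5); releases (0, 1, 1), pool now (5, 4, 6)
  proc-G: need (0, 2, 3) fits (5, 4, 6); releases (1, 0, 1), pool now (6, 4, 7)


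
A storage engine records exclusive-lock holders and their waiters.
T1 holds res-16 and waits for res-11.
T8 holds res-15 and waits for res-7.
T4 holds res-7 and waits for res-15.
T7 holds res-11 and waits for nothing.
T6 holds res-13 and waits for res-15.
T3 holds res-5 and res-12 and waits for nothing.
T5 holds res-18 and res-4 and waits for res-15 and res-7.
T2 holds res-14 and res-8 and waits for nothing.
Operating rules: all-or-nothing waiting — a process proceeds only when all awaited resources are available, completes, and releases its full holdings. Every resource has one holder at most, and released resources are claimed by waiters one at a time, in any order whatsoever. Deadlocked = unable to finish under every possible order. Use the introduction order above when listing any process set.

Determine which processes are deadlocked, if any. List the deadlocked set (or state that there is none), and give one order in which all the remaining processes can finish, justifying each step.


Deadlocked set: T8, T4, T6 and T5.
Key observation: the loop T8 -> T4 -> T8 blocks itself forever; T6 and T5 wait into the deadlock from upstream.
A valid finishing order for the others: T2, T7, T1, T3.
Verifying each step:
  run T2 (it waits on nothing); releases res-14 and res-8
  run T7 (it waits on nothing); releases res-11
  run T1 (all its waits — res-11 — are resolved); releases res-16
  run T3 (it waits on nothing); releases res-5 and res-12


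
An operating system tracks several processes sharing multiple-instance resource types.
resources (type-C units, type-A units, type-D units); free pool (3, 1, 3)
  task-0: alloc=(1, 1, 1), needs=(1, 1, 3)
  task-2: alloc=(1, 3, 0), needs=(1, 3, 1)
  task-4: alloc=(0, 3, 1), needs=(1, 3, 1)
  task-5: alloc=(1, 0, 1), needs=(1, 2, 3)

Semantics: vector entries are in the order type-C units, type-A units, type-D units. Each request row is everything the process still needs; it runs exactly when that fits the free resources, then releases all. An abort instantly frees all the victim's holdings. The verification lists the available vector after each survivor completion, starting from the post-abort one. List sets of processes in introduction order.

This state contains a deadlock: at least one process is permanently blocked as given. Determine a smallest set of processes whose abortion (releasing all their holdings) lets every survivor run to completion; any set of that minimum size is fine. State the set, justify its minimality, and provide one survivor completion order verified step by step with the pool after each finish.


Abort task-4.
Key observation: task-2 was stuck for good until task-4 gave back (0, 3, 1); in the order shown it finishes at step 2.
No smaller set exists: with zero aborts the deadlock remains.
Survivors finish in the order: task-0, task-2, task-5. Walking it through (pool after the aborts first):
  pool = (3, 4, 4)
  task-0: need (1, 1, 3) fits (3, 4, 4); releases (1, 1, 1), pool now (4, 5, 5)
  task-2: need (1, 3, 1) fits (4, 5, 5); releases (1, 3, 0), pool now (5, 8, 5)
  task-5: need (1, 2, 3) fits (5, 8, 5); releases (1, 0, 1), pool now (6, 8, 6)


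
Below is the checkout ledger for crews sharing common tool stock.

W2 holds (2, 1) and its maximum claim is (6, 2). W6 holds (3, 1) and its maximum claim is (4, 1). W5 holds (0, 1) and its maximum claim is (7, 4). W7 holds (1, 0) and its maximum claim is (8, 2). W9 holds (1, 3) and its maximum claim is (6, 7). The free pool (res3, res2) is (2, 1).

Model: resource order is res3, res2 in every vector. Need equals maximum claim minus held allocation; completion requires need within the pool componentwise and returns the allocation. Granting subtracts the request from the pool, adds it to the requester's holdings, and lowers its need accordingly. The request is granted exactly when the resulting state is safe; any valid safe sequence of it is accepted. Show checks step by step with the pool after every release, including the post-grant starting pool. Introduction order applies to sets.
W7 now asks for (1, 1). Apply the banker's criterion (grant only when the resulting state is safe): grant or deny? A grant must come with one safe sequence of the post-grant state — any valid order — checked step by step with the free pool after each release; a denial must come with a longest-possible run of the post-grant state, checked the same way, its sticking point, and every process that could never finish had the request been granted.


GRANT — the state after the grant stays safe, e.g. via W6, W2, W7, W5, W9.
Key observation: granting shrinks the pool to (1, 0), yet W6 still fits and the chain goes through.
Step-by-step check of the post-grant state:
  pool = (1, 0)
  W6 needs (1, 0) <= (1, 0) -> finishes; pool += (3, 1) = (4, 1)
  W2 needs (4, 1) <= (4, 1) -> finishes; pool += (2, 1) = (6, 2)
  W7 needs (6, 1) <= (6, 2) -> finishes; pool += (2, 1) = (8, 3)
  W5 needs (7, 3) <= (8, 3) -> finishes; pool += (0, 1) = (8, 4)
  W9 needs (5, 4) <= (8, 4) -> finishes; pool += (1, 3) = (9, 7)


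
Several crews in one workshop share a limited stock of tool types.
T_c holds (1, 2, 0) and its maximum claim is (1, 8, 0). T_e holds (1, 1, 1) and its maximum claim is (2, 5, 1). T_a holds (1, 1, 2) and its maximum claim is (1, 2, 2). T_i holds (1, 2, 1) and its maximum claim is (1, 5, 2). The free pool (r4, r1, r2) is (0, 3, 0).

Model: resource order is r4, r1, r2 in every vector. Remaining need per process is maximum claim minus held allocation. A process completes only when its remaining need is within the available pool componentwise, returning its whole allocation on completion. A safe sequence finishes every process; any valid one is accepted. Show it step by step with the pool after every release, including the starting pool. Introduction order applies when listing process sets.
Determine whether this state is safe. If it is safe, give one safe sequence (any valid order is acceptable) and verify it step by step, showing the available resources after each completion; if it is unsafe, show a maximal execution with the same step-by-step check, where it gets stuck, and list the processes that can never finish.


SAFE — a valid safe sequence is T_a, T_i, T_c, T_e.
Key observation: at T_c the run first touches a limit — (0, 6, 0) against (2, 6, 3), exact on a resource it actually requests.
Verifying each step:
  pool = (0, 3, 0)
  run T_a (needs (0, 1, 0), free (0, 3, 0)); after release of (1, 1, 2) the pool is (1, 4, 2)
  run T_i (needs (0, 3, 1), free (1, 4, 2)); after release of (1, 2, 1) the pool is (2, 6, 3)
  run T_c (needs (0, 6, 0), free (2, 6, 3)); after release of (1, 2, 0) the pool is (3, 8, 3)
  run T_e (needs (1, 4, 0), free (3, 8, 3)); after release of (1, 1, 1) the pool is (4, 9, 4)


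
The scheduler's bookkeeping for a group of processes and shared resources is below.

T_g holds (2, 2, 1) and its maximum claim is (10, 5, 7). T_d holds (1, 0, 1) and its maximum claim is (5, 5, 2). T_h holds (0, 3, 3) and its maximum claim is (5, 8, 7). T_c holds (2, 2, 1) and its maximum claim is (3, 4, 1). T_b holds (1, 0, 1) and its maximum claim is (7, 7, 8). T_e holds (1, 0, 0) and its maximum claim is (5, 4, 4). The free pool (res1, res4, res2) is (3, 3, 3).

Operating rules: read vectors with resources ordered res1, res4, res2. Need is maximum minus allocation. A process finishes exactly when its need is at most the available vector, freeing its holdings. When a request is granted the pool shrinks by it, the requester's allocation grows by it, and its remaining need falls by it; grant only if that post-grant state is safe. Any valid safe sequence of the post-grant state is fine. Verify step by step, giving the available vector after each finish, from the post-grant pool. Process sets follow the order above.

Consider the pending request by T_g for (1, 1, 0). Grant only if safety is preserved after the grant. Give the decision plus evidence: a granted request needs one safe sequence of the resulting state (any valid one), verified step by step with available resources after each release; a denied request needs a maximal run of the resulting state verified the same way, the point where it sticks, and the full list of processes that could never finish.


DENY — the pretend-granted state is unsafe.
Key observation: after T_c, T_e the pool peaks at (5, 4, 4), and each blocked process is short somewhere: T_g on res1, res2; T_d on res4; T_h on res4; T_b on res1, res4, res2.
On the post-grant state, T_c, T_e is a maximal run — nothing extends it. Check, step by step:
  pool = (2, 2, 3)
  T_c: need (1, 2, 0) fits (2, 2, 3); releases (2, 2, 1), pool now (4, 4, 4)
  T_e: need (4, 4, 4) fits (4, 4, 4); releases (1, 0, 0), pool now (5, 4, 4)
  blocked: T_g wants (7, 2, 6), pool (5, 4, 4) — not enough res1 and res2
  blocked: T_d wants (4, 5, 1), pool (5, 4, 4) — not enough res4
  blocked: T_h wants (5, 5, 4), pool (5, 4, 4) — not enough res4
  blocked: T_b wants (6, 7, 7), pool (5, 4, 4) — not enough res1, res4 and res2
Post-grant, the permanently blocked set is T_g, T_d, T_h and T_b.


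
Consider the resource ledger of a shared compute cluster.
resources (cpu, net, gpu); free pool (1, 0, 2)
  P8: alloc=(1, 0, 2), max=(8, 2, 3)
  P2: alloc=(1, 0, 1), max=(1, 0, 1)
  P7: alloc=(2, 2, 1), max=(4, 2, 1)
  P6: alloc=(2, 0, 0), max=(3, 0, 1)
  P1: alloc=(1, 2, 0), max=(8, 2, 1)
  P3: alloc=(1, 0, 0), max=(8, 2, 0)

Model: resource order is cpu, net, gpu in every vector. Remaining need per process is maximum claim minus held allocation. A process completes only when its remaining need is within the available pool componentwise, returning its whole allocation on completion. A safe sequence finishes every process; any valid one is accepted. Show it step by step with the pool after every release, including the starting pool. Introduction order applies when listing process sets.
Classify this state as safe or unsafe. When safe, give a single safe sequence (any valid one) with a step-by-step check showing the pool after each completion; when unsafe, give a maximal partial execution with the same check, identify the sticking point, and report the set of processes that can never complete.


UNSAFE — no complete ordering exists.
Key observation: cpu is the bottleneck — with P6, P7, P2 done the pool holds (6, 2, 4), short of every remaining need.
The run P6, P7, P2 cannot be extended any further. Check, step by step:
  pool = (1, 0, 2)
  P6 needs (1, 0, 1) <= (1, 0, 2) -> finishes; pool += (2, 0, 0) = (3, 0, 2)
  P7 needs (2, 0, 0) <= (3, 0, 2) -> finishes; pool += (2, 2, 1) = (5, 2, 3)
  P2 needs (0, 0, 0) <= (5, 2, 3) -> finishes; pool += (1, 0, 1) = (6, 2, 4)
  blocked: P8 wants (7, 2, 1), pool (6, 2, 4) — not enough cpu
  blocked: P1 wants (7, 0, 1), pool (6, 2, 4) — not enough cpu
  blocked: P3 wants (7, 2, 0), pool (6, 2, 4) — not enough cpu
Processes that can never finish: P8, P1 and P3.


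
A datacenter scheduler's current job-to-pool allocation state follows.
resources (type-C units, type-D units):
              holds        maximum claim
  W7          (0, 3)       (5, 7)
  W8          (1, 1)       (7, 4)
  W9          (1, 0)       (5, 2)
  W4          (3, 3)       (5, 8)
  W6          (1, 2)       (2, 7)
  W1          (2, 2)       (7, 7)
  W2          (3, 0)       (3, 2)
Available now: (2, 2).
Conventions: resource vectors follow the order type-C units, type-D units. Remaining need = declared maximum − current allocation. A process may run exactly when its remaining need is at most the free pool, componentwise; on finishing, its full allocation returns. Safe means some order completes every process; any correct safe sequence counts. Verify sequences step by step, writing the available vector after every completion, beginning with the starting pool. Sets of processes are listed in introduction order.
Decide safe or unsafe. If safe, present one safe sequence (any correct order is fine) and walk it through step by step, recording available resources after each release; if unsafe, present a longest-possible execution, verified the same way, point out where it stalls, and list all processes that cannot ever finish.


UNSAFE — no complete ordering exists.
Key observation: type-D units is the bottleneck — with W2, W9 done the pool holds (6, 2), short of every remaining need.
A maximal execution: W2, W9 — then nothing else fits. Step-by-step check:
  pool = (2, 2)
  W2 needs (0, 2) <= (2, 2) -> finishes; pool += (3, 0) = (5, 2)
  W9 needs (4, 2) <= (5, 2) -> finishes; pool += (1, 0) = (6, 2)
  blocked: W7 wants (5, 4), pool (6, 2) — not enough type-D units
  blocked: W8 wants (6, 3), pool (6, 2) — not enough type-D units
  blocked: W4 wants (2, 5), pool (6, 2) — not enough type-D units
  blocked: W6 wants (1, 5), pool (6, 2) — not enough type-D units
  blocked: W1 wants (5, 5), pool (6, 2) — not enough type-D units
Permanently blocked: W7, W8, W4, W6 and W1.


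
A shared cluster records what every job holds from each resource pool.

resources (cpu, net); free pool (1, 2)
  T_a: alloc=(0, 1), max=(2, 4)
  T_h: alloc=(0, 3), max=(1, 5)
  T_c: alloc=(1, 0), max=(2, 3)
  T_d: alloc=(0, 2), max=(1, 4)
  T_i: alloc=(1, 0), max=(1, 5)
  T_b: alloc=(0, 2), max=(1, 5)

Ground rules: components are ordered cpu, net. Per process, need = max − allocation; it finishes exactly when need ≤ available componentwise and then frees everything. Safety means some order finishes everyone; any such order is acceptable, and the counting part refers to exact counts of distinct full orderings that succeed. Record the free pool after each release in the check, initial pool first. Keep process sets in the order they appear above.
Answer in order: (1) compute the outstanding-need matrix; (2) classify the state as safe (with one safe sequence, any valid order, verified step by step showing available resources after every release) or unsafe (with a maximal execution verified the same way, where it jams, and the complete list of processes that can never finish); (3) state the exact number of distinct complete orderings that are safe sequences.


(1) Remaining need (order cpu, net):
  T_a: (2, 3)
  T_h: (1, 2)
  T_c: (1, 3)
  T_d: (1, 2)
  T_i: (0, 5)
  T_b: (1, 3)
(2) SAFE — a valid safe sequence is T_h, T_i, T_a, T_b, T_d, T_c.
Key observation: T_h is the earliest step where a requested resource binds exactly: need (1, 2), pool (1, 2) at its turn.
Check, step by step:
  pool = (1, 2)
  T_h needs (1, 2) <= (1, 2) -> finishes; pool += (0, 3) = (1, 5)
  T_i needs (0, 5) <= (1, 5) -> finishes; pool += (1, 0) = (2, 5)
  T_a needs (2, 3) <= (2, 5) -> finishes; pool += (0, 1) = (2, 6)
  T_b needs (1, 3) <= (2, 6) -> finishes; pool += (0, 2) = (2, 8)
  T_d needs (1, 2) <= (2, 8) -> finishes; pool += (0, 2) = (2, 10)
  T_c needs (1, 3) <= (2, 10) -> finishes; pool += (1, 0) = (3, 10)
(3) Precisely 130 of the possible complete orderings are safe sequences.
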